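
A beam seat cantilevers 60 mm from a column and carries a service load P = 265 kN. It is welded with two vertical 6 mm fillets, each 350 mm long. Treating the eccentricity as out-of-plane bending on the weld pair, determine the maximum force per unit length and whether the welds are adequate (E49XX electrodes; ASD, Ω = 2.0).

f_max ≈ 543 N/mm; adequate

E49XX → F_EXX = 490 MPa.
L_w = 2 × 350 = 700 mm; section modulus (unit throat) S = 2 × L²/6 = 40830 mm².
Direct shear f_v = P/L_w = 265×10³/700 = 378.6 N/mm.
Moment M = P × e = 265×10³ × 60 = 15900000 N·mm; bending f_b = M/S = 389.4 N/mm.
f_max = √(f_v² + f_b²) = √(378.6² + 389.4²) = 543.1 N/mm.
r_n/Ω = (1/2.0) × 0.6 × 490 × (0.707 × 6) = 623.6 N/mm → adequate.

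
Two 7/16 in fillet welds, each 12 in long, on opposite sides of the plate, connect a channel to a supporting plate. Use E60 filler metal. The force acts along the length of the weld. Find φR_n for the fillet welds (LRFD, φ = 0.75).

E60XX → F_EXX = 60 ksi.
Effective throat t_e = 0.707 × 0.4375 = 0.3093 in.
Total length L = 24 in; A_we = 0.3093 × 24 = 7.423 in².
F_nw = 0.6 F_EXX = 0.6 × 60 = 36 ksi.
φR_n = 0.75 × 36 × 7.423 = 200.4 kip.

φR_n ≈ 200 kip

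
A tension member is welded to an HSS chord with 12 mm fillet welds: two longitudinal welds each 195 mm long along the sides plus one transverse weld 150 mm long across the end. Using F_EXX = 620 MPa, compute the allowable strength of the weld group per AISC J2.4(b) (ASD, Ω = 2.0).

t_e = 0.707 × 12 = 8.484 mm.
R_nwl = 0.6 × 620 × 8.484 × 390 × 10⁻³ = 1231 kN (longitudinal, 2 welds).
R_nwt = 0.6 × 620 × 8.484 × 150 × 10⁻³ = 473.4 kN (transverse, base value).
(i) R_nwl + R_nwt = 1704 kN; (ii) 0.85 R_nwl + 1.5 R_nwt = 1756 kN.
R_n = max = 1756 kN [governs: (ii)]; R_n/Ω = 878.2 kN.

R_n/Ω ≈ 878 kN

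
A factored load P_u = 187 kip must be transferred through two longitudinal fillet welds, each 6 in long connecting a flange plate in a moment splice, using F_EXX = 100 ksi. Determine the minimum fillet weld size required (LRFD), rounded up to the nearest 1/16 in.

Total weld length L = 12 in.
Required throat t_e = P_u / (φ × 0.6 F_EXX × L) = 187 / (0.75 × 0.6 × 100 × 12) = 0.3463 in.
Required leg w = t_e / 0.707 = 0.4898 in → use 1/2 in.

w = 1/2 in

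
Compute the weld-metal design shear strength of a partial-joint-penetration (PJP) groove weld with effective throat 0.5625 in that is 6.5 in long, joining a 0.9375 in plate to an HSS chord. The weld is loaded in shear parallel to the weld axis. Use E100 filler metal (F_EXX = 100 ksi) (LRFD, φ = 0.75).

φR_n ≈ 165 kip

Effective throat (given) t_e = 0.5625 in.
A_we = 0.5625 × 6.5 = 3.656 in².
F_nw = 0.6 F_EXX = 60 ksi.
φR_n = 0.75 × 60 × 3.656 = 164.5 kip.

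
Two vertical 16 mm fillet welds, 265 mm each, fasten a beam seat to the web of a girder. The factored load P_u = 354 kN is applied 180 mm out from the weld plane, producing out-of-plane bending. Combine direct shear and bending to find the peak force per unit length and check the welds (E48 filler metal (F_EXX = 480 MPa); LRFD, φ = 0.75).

f_max ≈ 2800 N/mm; NOT adequate

L_w = 2 × 265 = 530 mm; section modulus (unit throat) S = 2 × L²/6 = 23410 mm².
Direct shear f_v = P/L_w = 354×10³/530 = 667.9 N/mm.
Moment M = P × e = 354×10³ × 180 = 63720000 N·mm; bending f_b = M/S = 2722 N/mm.
f_max = √(f_v² + f_b²) = √(667.9² + 2722²) = 2803 N/mm.
φr_n = 0.75 × 0.6 × 480 × (0.707 × 16) = 2443 N/mm → NOT adequate.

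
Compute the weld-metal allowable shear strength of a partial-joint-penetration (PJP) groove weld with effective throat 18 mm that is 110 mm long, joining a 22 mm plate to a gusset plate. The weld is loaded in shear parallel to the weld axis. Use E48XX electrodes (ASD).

E48XX → F_EXX = 480 MPa.
Effective throat (given) t_e = 18 mm.
A_we = 18 × 110 = 1980 mm².
F_nw = 0.6 F_EXX = 288 MPa.
R_n/Ω = (288 × 1980) / 2.0 × 10⁻³ = 285.1 kN.

R_n/Ω ≈ 285 kN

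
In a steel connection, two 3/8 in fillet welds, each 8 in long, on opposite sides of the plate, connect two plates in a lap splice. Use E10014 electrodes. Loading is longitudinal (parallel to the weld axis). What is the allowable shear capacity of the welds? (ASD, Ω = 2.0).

R_n/Ω ≈ 127 kip

E100XX → F_EXX = 100 ksi.
Effective throat t_e = 0.707 × 0.375 = 0.2651 in.
Total length L = 16 in; A_we = 0.2651 × 16 = 4.242 in².
F_nw = 0.6 F_EXX = 0.6 × 100 = 60 ksi.
R_n = 60 × 4.242 = 254.5 kip; R_n/Ω = 254.5/2.0 = 127.3 kip.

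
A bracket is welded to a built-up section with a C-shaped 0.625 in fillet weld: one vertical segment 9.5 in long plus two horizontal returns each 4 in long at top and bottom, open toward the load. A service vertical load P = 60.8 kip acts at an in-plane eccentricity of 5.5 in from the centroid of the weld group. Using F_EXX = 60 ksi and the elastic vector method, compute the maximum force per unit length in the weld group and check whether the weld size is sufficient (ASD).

Total weld length L_w = 17.5 in. Treat welds as unit-width lines.
Centroid: x̄ = 2×4×2 / 17.5 = 0.9143 in from the vertical weld.
Polar moment about centroid: J = I_x + I_y = [9.5³/12 + 2×4×4.75²] + [9.5×0.9143² + 2(4³/12 + 4×1.086²)] = 280 in³.
Direct shear f_v = P/L_w = 60.8 / 17.5 = 3.474 kip/in (vertical).
Torsion M = P·e = 60.8 × 5.5 = 334.4 kip·in.
Critical point at (x, y) = (3.086, 4.75) from centroid. f_tx = M·y/J = 5.673 kip/in; f_ty = M·x/J = 3.685 kip/in.
Resultant f_max = √[f_tx² + (f_v + f_ty)²] = √[5.673² + (3.474 + 3.685)²] = 9.135 kip/in.
Capacity per unit length: r_n/Ω = (1/2.0) × 0.6 × 60 × (0.707 × 0.625) = 7.954 kip/in.
9.135 > 7.954 → NOT adequate.

f_max ≈ 9.13 kip/in; NOT adequate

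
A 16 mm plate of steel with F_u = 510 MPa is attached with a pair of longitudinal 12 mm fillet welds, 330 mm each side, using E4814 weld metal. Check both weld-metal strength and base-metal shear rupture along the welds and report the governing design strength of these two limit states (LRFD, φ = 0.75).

E48XX → F_EXX = 480 MPa.
t_e = 0.707 × 12 = 8.484 mm; L = 660 mm.
Weld metal: φR_n = 0.75 × 0.6 × 480 × 8.484 × 660 × 10⁻³ = 1209 kN.
Base metal (shear rupture): φR_n = 0.75 × 0.6 × 510 × 16 × 660 × 10⁻³ = 2424 kN.
Governing: weld metal.

φR_n ≈ 1210 kN (weld metal governs)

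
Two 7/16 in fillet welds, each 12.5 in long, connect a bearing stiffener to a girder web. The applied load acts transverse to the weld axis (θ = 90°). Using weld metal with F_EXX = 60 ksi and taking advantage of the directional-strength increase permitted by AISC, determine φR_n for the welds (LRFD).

t_e = 0.707 × 0.4375 = 0.3093 in; A_we = 0.3093 × 25 = 7.733 in².
Directional factor: 1.0 + 0.5 sin^1.5(90°) = 1.5.
F_nw = 0.6 × 60 × 1.5 = 54 ksi.
φR_n = 0.75 × 54 × 7.733 = 313.2 kips.

φR_n ≈ 313 kips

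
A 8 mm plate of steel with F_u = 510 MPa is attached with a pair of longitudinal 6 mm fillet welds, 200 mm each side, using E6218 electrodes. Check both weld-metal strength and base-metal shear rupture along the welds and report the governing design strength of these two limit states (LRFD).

φR_n ≈ 473 kN (weld metal governs)

E62XX → F_EXX = 620 MPa.
t_e = 0.707 × 6 = 4.242 mm; L = 400 mm.
Weld metal: φR_n = 0.75 × 0.6 × 620 × 4.242 × 400 × 10⁻³ = 473.4 kN.
Base metal (shear rupture): φR_n = 0.75 × 0.6 × 510 × 8 × 400 × 10⁻³ = 734.4 kN.
Governing: weld metal.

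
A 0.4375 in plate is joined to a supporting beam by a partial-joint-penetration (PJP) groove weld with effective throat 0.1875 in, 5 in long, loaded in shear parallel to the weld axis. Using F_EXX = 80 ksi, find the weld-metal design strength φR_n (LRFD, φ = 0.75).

Effective throat (given) t_e = 0.1875 in.
A_we = 0.1875 × 5 = 0.9375 in².
F_nw = 0.6 F_EXX = 48 ksi.
φR_n = 0.75 × 48 × 0.9375 = 33.75 kip.

φR_n ≈ 33.8 kip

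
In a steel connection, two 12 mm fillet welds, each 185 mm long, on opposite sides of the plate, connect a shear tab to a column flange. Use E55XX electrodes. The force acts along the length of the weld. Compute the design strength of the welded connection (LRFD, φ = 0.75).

φR_n ≈ 777 kN

E55XX → F_EXX = 550 MPa.
Effective throat t_e = 0.707 × 12 = 8.484 mm.
Total length L = 370 mm; A_we = 8.484 × 370 = 3139 mm².
F_nw = 0.6 F_EXX = 0.6 × 550 = 330 MPa.
φR_n = 0.75 × 330 × 3139 × 10⁻³ = 776.9 kN.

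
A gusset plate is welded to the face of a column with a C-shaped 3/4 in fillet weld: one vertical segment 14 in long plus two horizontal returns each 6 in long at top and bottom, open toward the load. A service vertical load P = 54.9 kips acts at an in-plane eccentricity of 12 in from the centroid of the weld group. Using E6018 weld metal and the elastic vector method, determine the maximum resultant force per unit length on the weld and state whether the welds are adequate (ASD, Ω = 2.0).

f_max ≈ 7.44 kip/in; adequate

E60XX → F_EXX = 60 ksi.
Total weld length L_w = 26 in. Treat welds as unit-width lines.
Centroid: x̄ = 2×6×3 / 26 = 1.385 in from the vertical weld.
Polar moment about centroid: J = I_x + I_y = [14³/12 + 2×6×7²] + [14×1.385² + 2(6³/12 + 6×1.615²)] = 910.8 in³.
Direct shear f_v = P/L_w = 54.9 / 26 = 2.112 kip/in (vertical).
Torsion M = P·e = 54.9 × 12 = 658.8 kip·in.
Critical point at (x, y) = (4.615, 7) from centroid. f_tx = M·y/J = 5.063 kip/in; f_ty = M·x/J = 3.338 kip/in.
Resultant f_max = √[f_tx² + (f_v + f_ty)²] = √[5.063² + (2.112 + 3.338)²] = 7.439 kip/in.
Capacity per unit length: r_n/Ω = (1/2.0) × 0.6 × 60 × (0.707 × 0.75) = 9.544 kip/in.
7.439 ≤ 9.544 → adequate.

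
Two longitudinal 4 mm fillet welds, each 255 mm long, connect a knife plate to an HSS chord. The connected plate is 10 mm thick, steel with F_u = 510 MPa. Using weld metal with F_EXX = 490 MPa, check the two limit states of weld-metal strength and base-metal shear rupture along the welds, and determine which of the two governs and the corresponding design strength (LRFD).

t_e = 0.707 × 4 = 2.828 mm; L = 510 mm.
Weld metal: φR_n = 0.75 × 0.6 × 490 × 2.828 × 510 × 10⁻³ = 318 kN.
Base metal (shear rupture): φR_n = 0.75 × 0.6 × 510 × 10 × 510 × 10⁻³ = 1170 kN.
Governing: weld metal.

φR_n ≈ 318 kN (weld metal governs)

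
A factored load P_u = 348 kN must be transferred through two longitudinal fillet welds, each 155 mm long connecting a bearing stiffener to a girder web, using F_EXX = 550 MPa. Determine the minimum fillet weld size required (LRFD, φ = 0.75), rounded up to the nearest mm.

w = 7 mm

Total weld length L = 310 mm.
Required throat t_e = P_u / (φ × 0.6 F_EXX × L) = 348 / (0.75 × 0.6 × 550 × 310 × 10⁻³) = 4.536 mm.
Required leg w = t_e / 0.707 = 6.415 mm → use 7 mm.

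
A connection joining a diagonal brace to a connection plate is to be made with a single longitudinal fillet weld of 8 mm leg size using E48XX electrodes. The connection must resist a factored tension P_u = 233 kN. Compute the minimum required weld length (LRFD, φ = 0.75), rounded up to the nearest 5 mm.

L = 195 mm

E48XX → F_EXX = 480 MPa.
Throat t_e = 0.707 × 8 = 5.656 mm.
φr_n = 0.75 × 0.6 × 480 × 5.656 × 10⁻³ = 1.222 kN/mm.
L_req = P_u / φr_n = 233 / 1.222 = 190.7 mm total.
Round up → use L = 195 mm.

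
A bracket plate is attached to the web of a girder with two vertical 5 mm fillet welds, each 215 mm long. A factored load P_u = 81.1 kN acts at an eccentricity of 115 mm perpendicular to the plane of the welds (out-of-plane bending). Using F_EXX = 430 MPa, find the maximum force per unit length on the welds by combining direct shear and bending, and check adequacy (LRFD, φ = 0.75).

f_max ≈ 634 N/mm; adequate

L_w = 2 × 215 = 430 mm; section modulus (unit throat) S = 2 × L²/6 = 15410 mm².
Direct shear f_v = P/L_w = 81.1×10³/430 = 188.6 N/mm.
Moment M = P × e = 81.1×10³ × 115 = 9326500 N·mm; bending f_b = M/S = 605.3 N/mm.
f_max = √(f_v² + f_b²) = √(188.6² + 605.3²) = 634 N/mm.
φr_n = 0.75 × 0.6 × 430 × (0.707 × 5) = 684 N/mm → adequate.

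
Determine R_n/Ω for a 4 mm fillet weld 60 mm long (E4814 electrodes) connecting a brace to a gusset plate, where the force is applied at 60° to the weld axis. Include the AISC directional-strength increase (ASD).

E48XX → F_EXX = 480 MPa.
t_e = 0.707 × 4 = 2.828 mm; A_we = 2.828 × 60 = 169.7 mm².
Directional factor: 1.0 + 0.5 sin^1.5(60°) = 1.403.
F_nw = 0.6 × 480 × 1.403 = 404.1 MPa.
R_n/Ω = (404.1 × 169.7) / 2.0 × 10⁻³ = 34.28 kN.

R_n/Ω ≈ 34.3 kN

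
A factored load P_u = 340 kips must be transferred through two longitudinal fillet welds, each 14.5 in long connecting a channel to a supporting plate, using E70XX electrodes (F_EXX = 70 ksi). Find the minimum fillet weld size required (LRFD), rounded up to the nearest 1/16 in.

w = 9/16 in

Total weld length L = 29 in.
Required throat t_e = P_u / (φ × 0.6 F_EXX × L) = 340 / (0.75 × 0.6 × 70 × 29) = 0.3722 in.
Required leg w = t_e / 0.707 = 0.5264 in → use 9/16 in.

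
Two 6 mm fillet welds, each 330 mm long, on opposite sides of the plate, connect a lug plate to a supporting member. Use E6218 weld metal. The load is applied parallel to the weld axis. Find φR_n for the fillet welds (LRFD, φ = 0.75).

E62XX → F_EXX = 620 MPa.
Effective throat t_e = 0.707 × 6 = 4.242 mm.
Total length L = 660 mm; A_we = 4.242 × 660 = 2800 mm².
F_nw = 0.6 F_EXX = 0.6 × 620 = 372 MPa.
φR_n = 0.75 × 372 × 2800 × 10⁻³ = 781.1 kN.

φR_n ≈ 781 kN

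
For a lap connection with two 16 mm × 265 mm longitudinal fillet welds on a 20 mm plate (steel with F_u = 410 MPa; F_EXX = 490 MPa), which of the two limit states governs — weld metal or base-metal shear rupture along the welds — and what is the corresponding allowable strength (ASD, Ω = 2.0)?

t_e = 0.707 × 16 = 11.31 mm; L = 530 mm.
Weld metal: R_n/Ω = (1/2.0) × 0.6 × 490 × 11.31 × 530 × 10⁻³ = 881.3 kN.
Base metal (shear rupture): R_n/Ω = (1/2.0) × 0.6 × 410 × 20 × 530 × 10⁻³ = 1304 kN.
Governing: weld metal.

R_n/Ω ≈ 881 kN (weld metal governs)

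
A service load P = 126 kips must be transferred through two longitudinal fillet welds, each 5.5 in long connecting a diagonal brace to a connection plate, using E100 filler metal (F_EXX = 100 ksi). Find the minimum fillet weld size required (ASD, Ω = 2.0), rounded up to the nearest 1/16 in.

w = 9/16 in

Total weld length L = 11 in.
Required throat t_e = P × Ω / (0.6 F_EXX × L) = 126 × 2.0 / (0.6 × 100 × 11) = 0.3818 in.
Required leg w = t_e / 0.707 = 0.5401 in → use 9/16 in.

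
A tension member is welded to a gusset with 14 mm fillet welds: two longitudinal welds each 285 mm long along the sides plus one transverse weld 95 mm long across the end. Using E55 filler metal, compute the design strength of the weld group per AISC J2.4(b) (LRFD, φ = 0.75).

φR_n ≈ 1630 kN

E55XX → F_EXX = 550 MPa.
t_e = 0.707 × 14 = 9.898 mm.
R_nwl = 0.6 × 550 × 9.898 × 570 × 10⁻³ = 1862 kN (longitudinal, 2 welds).
R_nwt = 0.6 × 550 × 9.898 × 95 × 10⁻³ = 310.3 kN (transverse, base value).
(i) R_nwl + R_nwt = 2172 kN; (ii) 0.85 R_nwl + 1.5 R_nwt = 2048 kN.
R_n = max = 2172 kN [governs: (i)]; φR_n = 1629 kN.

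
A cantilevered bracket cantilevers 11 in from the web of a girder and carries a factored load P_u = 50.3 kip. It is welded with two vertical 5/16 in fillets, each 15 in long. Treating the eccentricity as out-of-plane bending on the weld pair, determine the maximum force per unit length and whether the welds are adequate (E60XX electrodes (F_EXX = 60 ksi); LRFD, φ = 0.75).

f_max ≈ 7.57 kip/in; NOT adequate

L_w = 2 × 15 = 30 in; section modulus (unit throat) S = 2 × L²/6 = 75 in².
Direct shear f_v = P/L_w = 50.3/30 = 1.677 kip/in.
Moment M = P × e = 50.3 × 11 = 553.3 kip·in; bending f_b = M/S = 7.377 kip/in.
f_max = √(f_v² + f_b²) = √(1.677² + 7.377²) = 7.565 kip/in.
φr_n = 0.75 × 0.6 × 60 × (0.707 × 0.3125) = 5.965 kip/in → NOT adequate.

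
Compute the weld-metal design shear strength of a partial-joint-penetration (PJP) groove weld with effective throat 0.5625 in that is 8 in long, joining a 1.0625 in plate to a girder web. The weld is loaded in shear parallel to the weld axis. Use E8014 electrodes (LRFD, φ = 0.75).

E80XX → F_EXX = 80 ksi.
Effective throat (given) t_e = 0.5625 in.
A_we = 0.5625 × 8 = 4.5 in².
F_nw = 0.6 F_EXX = 48 ksi.
φR_n = 0.75 × 48 × 4.5 = 162 kip.

φR_n ≈ 162 kip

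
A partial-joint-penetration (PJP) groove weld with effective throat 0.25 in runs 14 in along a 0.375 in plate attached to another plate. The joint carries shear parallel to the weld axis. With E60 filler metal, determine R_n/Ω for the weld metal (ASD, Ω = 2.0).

E60XX → F_EXX = 60 ksi.
Effective throat (given) t_e = 0.25 in.
A_we = 0.25 × 14 = 3.5 in².
F_nw = 0.6 F_EXX = 36 ksi.
R_n/Ω = (36 × 3.5) / 2.0 = 63 kips.

R_n/Ω ≈ 63 kips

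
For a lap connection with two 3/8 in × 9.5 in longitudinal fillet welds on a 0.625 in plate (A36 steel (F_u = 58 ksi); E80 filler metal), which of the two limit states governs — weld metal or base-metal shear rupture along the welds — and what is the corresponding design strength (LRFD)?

φR_n ≈ 181 kips (weld metal governs)

E80XX → F_EXX = 80 ksi.
t_e = 0.707 × 0.375 = 0.2651 in; L = 19 in.
Weld metal: φR_n = 0.75 × 0.6 × 80 × 0.2651 × 19 = 181.3 kips.
Base metal (shear rupture): φR_n = 0.75 × 0.6 × 58 × 0.625 × 19 = 309.9 kips.
Governing: weld metal.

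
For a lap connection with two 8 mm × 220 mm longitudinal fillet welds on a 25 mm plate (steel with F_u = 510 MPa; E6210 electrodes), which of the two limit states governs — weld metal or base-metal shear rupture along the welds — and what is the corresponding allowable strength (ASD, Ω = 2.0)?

R_n/Ω ≈ 463 kN (weld metal governs)

E62XX → F_EXX = 620 MPa.
t_e = 0.707 × 8 = 5.656 mm; L = 440 mm.
Weld metal: R_n/Ω = (1/2.0) × 0.6 × 620 × 5.656 × 440 × 10⁻³ = 462.9 kN.
Base metal (shear rupture): R_n/Ω = (1/2.0) × 0.6 × 510 × 25 × 440 × 10⁻³ = 1683 kN.
Governing: weld metal.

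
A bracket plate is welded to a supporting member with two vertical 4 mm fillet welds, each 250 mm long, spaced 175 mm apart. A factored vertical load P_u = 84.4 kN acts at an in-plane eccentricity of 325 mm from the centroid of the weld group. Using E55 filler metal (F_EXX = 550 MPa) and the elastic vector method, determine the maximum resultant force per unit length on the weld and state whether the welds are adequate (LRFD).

Total weld length L_w = 500 mm. Treat welds as unit-width lines.
Polar moment about centroid: J = 2[d³/12 + d(b/2)²] = 2[250³/12 + 250×87.5²] = 6432000 mm³.
Direct shear f_v = P/L_w = 84.4×10³ / 500 = 168.8 N/mm (vertical).
Torsion M = P·e = 84.4×10³ × 325 = 27430000 N·mm.
Critical point at (x, y) = (87.5, 125) from centroid. f_tx = M·y/J = 533.1 N/mm; f_ty = M·x/J = 373.1 N/mm.
Resultant f_max = √[f_tx² + (f_v + f_ty)²] = √[533.1² + (168.8 + 373.1)²] = 760.2 N/mm.
Capacity per unit length: φr_n = 0.75 × 0.6 × 550 × (0.707 × 4) = 699.9 N/mm.
760.2 > 699.9 → NOT adequate.

f_max ≈ 760 N/mm; NOT adequate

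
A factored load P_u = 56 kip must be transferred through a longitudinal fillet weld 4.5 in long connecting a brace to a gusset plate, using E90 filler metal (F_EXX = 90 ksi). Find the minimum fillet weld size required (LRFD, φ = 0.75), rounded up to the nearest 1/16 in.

Total weld length L = 4.5 in.
Required throat t_e = P_u / (φ × 0.6 F_EXX × L) = 56 / (0.75 × 0.6 × 90 × 4.5) = 0.3073 in.
Required leg w = t_e / 0.707 = 0.4346 in → use 7/16 in.

w = 7/16 in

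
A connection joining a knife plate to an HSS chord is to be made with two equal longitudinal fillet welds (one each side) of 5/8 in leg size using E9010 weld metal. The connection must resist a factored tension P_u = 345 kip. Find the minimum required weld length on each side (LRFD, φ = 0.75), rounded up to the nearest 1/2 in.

E90XX → F_EXX = 90 ksi.
Throat t_e = 0.707 × 0.625 = 0.4419 in.
φr_n = 0.75 × 0.6 × 90 × 0.4419 = 17.9 kip/in.
L_req = P_u / φr_n = 345 / 17.9 = 19.28 in total.
Per side: 19.28 / 2 = 9.639 in.
Round up → use L = 10 in on each side.

L = 10 in on each side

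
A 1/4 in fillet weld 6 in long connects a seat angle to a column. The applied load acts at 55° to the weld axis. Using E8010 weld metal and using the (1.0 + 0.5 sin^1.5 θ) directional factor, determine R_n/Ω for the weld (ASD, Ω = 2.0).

R_n/Ω ≈ 34.9 kips

E80XX → F_EXX = 80 ksi.
t_e = 0.707 × 0.25 = 0.1767 in; A_we = 0.1767 × 6 = 1.06 in².
Directional factor: 1.0 + 0.5 sin^1.5(55°) = 1.371.
F_nw = 0.6 × 80 × 1.371 = 65.79 ksi.
R_n/Ω = (65.79 × 1.06) / 2.0 = 34.89 kips.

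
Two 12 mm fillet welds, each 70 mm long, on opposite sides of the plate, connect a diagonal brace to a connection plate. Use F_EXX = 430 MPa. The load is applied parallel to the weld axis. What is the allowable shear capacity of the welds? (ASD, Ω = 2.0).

R_n/Ω ≈ 153 kN

Effective throat t_e = 0.707 × 12 = 8.484 mm.
Total length L = 140 mm; A_we = 8.484 × 140 = 1188 mm².
F_nw = 0.6 F_EXX = 0.6 × 430 = 258 MPa.
R_n = 258 × 1188 × 10⁻³ = 306.4 kN; R_n/Ω = 306.4/2.0 = 153.2 kN.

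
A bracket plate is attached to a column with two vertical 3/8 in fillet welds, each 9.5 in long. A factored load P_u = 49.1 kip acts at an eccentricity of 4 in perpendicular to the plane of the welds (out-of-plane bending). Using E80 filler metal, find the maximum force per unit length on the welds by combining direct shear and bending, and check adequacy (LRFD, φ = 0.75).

E80XX → F_EXX = 80 ksi.
L_w = 2 × 9.5 = 19 in; section modulus (unit throat) S = 2 × L²/6 = 30.08 in².
Direct shear f_v = P/L_w = 49.1/19 = 2.584 kip/in.
Moment M = P × e = 49.1 × 4 = 196.4 kip·in; bending f_b = M/S = 6.529 kip/in.
f_max = √(f_v² + f_b²) = √(2.584² + 6.529²) = 7.021 kip/in.
φr_n = 0.75 × 0.6 × 80 × (0.707 × 0.375) = 9.544 kip/in → adequate.

f_max ≈ 7.02 kip/in; adequate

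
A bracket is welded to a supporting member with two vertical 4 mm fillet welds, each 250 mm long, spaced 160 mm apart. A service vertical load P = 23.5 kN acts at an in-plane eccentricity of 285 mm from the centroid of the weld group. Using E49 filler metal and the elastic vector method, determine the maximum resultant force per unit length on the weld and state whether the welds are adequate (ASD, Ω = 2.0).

E49XX → F_EXX = 490 MPa.
Total weld length L_w = 500 mm. Treat welds as unit-width lines.
Polar moment about centroid: J = 2[d³/12 + d(b/2)²] = 2[250³/12 + 250×80²] = 5804000 mm³.
Direct shear f_v = P/L_w = 23.5×10³ / 500 = 47 N/mm (vertical).
Torsion M = P·e = 23.5×10³ × 285 = 6697500 N·mm.
Critical point at (x, y) = (80, 125) from centroid. f_tx = M·y/J = 144.2 N/mm; f_ty = M·x/J = 92.31 N/mm.
Resultant f_max = √[f_tx² + (f_v + f_ty)²] = √[144.2² + (47 + 92.31)²] = 200.5 N/mm.
Capacity per unit length: r_n/Ω = (1/2.0) × 0.6 × 490 × (0.707 × 4) = 415.7 N/mm.
200.5 ≤ 415.7 → adequate.

f_max ≈ 201 N/mm; adequate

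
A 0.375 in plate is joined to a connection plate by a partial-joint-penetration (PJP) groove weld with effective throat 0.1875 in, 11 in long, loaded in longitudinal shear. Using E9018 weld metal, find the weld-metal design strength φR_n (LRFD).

φR_n ≈ 83.5 kips

E90XX → F_EXX = 90 ksi.
Effective throat (given) t_e = 0.1875 in.
A_we = 0.1875 × 11 = 2.062 in².
F_nw = 0.6 F_EXX = 54 ksi.
φR_n = 0.75 × 54 × 2.062 = 83.53 kips.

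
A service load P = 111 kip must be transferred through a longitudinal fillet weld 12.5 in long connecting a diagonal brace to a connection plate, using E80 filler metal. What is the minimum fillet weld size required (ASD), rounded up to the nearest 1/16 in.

E80XX → F_EXX = 80 ksi.
Total weld length L = 12.5 in.
Required throat t_e = P × Ω / (0.6 F_EXX × L) = 111 × 2.0 / (0.6 × 80 × 12.5) = 0.37 in.
Required leg w = t_e / 0.707 = 0.5233 in → use 9/16 in.

w = 9/16 in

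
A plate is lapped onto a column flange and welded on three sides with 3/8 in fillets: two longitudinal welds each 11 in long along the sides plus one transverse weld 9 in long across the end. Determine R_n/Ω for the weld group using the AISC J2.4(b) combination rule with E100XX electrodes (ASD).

R_n/Ω ≈ 256 kips

E100XX → F_EXX = 100 ksi.
t_e = 0.707 × 0.375 = 0.2651 in.
R_nwl = 0.6 × 100 × 0.2651 × 22 = 350 kips (longitudinal, 2 welds).
R_nwt = 0.6 × 100 × 0.2651 × 9 = 143.2 kips (transverse, base value).
(i) R_nwl + R_nwt = 493.1 kips; (ii) 0.85 R_nwl + 1.5 R_nwt = 512.2 kips.
R_n = max = 512.2 kips [governs: (ii)]; R_n/Ω = 256.1 kips.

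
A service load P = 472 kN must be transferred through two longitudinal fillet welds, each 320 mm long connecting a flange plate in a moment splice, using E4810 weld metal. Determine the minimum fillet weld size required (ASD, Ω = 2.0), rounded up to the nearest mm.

w = 8 mm

E48XX → F_EXX = 480 MPa.
Total weld length L = 640 mm.
Required throat t_e = P × Ω / (0.6 F_EXX × L) = 472 × 2.0 / (0.6 × 480 × 640 × 10⁻³) = 5.122 mm.
Required leg w = t_e / 0.707 = 7.244 mm → use 8 mm.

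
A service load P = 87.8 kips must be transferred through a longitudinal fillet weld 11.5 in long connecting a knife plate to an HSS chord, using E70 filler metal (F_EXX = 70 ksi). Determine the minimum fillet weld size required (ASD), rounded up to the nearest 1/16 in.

Total weld length L = 11.5 in.
Required throat t_e = P × Ω / (0.6 F_EXX × L) = 87.8 × 2.0 / (0.6 × 70 × 11.5) = 0.3636 in.
Required leg w = t_e / 0.707 = 0.5142 in → use 9/16 in.

w = 9/16 in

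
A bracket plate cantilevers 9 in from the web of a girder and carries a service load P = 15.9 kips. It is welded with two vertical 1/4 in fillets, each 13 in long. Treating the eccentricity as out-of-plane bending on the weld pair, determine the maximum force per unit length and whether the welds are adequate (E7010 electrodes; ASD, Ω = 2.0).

E70XX → F_EXX = 70 ksi.
L_w = 2 × 13 = 26 in; section modulus (unit throat) S = 2 × L²/6 = 56.33 in².
Direct shear f_v = P/L_w = 15.9/26 = 0.6115 kip/in.
Moment M = P × e = 15.9 × 9 = 143.1 kip·in; bending f_b = M/S = 2.54 kip/in.
f_max = √(f_v² + f_b²) = √(0.6115² + 2.54²) = 2.613 kip/in.
r_n/Ω = (1/2.0) × 0.6 × 70 × (0.707 × 0.25) = 3.712 kip/in → adequate.

f_max ≈ 2.61 kip/in; adequate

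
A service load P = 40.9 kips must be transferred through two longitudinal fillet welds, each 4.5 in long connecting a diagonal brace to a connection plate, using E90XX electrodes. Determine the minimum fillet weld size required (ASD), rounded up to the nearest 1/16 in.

w = 1/4 in

E90XX → F_EXX = 90 ksi.
Total weld length L = 9 in.
Required throat t_e = P × Ω / (0.6 F_EXX × L) = 40.9 × 2.0 / (0.6 × 90 × 9) = 0.1683 in.
Required leg w = t_e / 0.707 = 0.2381 in → use 1/4 in.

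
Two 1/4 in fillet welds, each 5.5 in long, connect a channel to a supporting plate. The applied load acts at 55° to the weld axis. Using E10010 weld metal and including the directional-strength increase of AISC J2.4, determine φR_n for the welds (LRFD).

E100XX → F_EXX = 100 ksi.
t_e = 0.707 × 0.25 = 0.1767 in; A_we = 0.1767 × 11 = 1.944 in².
Directional factor: 1.0 + 0.5 sin^1.5(55°) = 1.371.
F_nw = 0.6 × 100 × 1.371 = 82.24 ksi.
φR_n = 0.75 × 82.24 × 1.944 = 119.9 kip.

φR_n ≈ 120 kip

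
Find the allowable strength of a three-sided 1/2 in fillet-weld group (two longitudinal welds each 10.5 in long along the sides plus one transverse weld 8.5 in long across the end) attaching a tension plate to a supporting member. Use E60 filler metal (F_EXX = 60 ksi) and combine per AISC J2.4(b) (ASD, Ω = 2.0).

t_e = 0.707 × 0.5 = 0.3535 in.
R_nwl = 0.6 × 60 × 0.3535 × 21 = 267.2 kips (longitudinal, 2 welds).
R_nwt = 0.6 × 60 × 0.3535 × 8.5 = 108.2 kips (transverse, base value).
(i) R_nwl + R_nwt = 375.4 kips; (ii) 0.85 R_nwl + 1.5 R_nwt = 389.4 kips.
R_n = max = 389.4 kips [governs: (ii)]; R_n/Ω = 194.7 kips.

R_n/Ω ≈ 195 kips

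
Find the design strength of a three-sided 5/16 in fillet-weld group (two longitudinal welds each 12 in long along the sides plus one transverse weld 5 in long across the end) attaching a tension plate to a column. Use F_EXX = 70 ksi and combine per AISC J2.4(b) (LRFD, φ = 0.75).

φR_n ≈ 202 kips

t_e = 0.707 × 0.3125 = 0.2209 in.
R_nwl = 0.6 × 70 × 0.2209 × 24 = 222.7 kips (longitudinal, 2 welds).
R_nwt = 0.6 × 70 × 0.2209 × 5 = 46.4 kips (transverse, base value).
(i) R_nwl + R_nwt = 269.1 kips; (ii) 0.85 R_nwl + 1.5 R_nwt = 258.9 kips.
R_n = max = 269.1 kips [governs: (i)]; φR_n = 201.8 kips.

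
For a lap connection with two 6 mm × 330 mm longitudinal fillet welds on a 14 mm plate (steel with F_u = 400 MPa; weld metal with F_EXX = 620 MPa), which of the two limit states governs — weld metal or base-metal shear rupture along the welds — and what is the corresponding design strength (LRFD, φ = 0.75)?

φR_n ≈ 781 kN (weld metal governs)

t_e = 0.707 × 6 = 4.242 mm; L = 660 mm.
Weld metal: φR_n = 0.75 × 0.6 × 620 × 4.242 × 660 × 10⁻³ = 781.1 kN.
Base metal (shear rupture): φR_n = 0.75 × 0.6 × 400 × 14 × 660 × 10⁻³ = 1663 kN.
Governing: weld metal.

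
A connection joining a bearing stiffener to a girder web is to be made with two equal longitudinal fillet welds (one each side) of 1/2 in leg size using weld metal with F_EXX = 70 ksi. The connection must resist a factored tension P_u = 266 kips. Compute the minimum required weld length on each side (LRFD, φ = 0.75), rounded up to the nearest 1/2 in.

Throat t_e = 0.707 × 0.5 = 0.3535 in.
φr_n = 0.75 × 0.6 × 70 × 0.3535 = 11.14 kips/in.
L_req = P_u / φr_n = 266 / 11.14 = 23.89 in total.
Per side: 23.89 / 2 = 11.94 in.
Round up → use L = 12 in on each side.

L = 12 in on each side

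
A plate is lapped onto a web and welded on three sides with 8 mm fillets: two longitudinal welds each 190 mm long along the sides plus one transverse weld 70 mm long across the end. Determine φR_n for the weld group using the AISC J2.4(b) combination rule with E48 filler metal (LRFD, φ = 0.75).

φR_n ≈ 550 kN

E48XX → F_EXX = 480 MPa.
t_e = 0.707 × 8 = 5.656 mm.
R_nwl = 0.6 × 480 × 5.656 × 380 × 10⁻³ = 619 kN (longitudinal, 2 welds).
R_nwt = 0.6 × 480 × 5.656 × 70 × 10⁻³ = 114 kN (transverse, base value).
(i) R_nwl + R_nwt = 733 kN; (ii) 0.85 R_nwl + 1.5 R_nwt = 697.2 kN.
R_n = max = 733 kN [governs: (i)]; φR_n = 549.8 kN.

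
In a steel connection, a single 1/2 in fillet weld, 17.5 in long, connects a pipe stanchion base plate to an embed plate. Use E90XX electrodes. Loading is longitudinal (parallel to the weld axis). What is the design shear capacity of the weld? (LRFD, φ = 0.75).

E90XX → F_EXX = 90 ksi.
Effective throat t_e = 0.707 × 0.5 = 0.3535 in.
Total length L = 17.5 in; A_we = 0.3535 × 17.5 = 6.186 in².
F_nw = 0.6 F_EXX = 0.6 × 90 = 54 ksi.
φR_n = 0.75 × 54 × 6.186 = 250.5 kip.

φR_n ≈ 251 kip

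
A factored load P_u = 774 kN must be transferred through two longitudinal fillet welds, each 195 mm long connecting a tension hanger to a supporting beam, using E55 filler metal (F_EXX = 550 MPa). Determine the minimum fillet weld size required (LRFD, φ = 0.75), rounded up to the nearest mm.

Total weld length L = 390 mm.
Required throat t_e = P_u / (φ × 0.6 F_EXX × L) = 774 / (0.75 × 0.6 × 550 × 390 × 10⁻³) = 8.019 mm.
Required leg w = t_e / 0.707 = 11.34 mm → use 12 mm.

w = 12 mm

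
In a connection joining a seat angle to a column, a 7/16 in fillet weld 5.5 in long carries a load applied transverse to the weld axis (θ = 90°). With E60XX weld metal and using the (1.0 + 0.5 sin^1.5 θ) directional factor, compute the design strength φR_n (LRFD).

φR_n ≈ 68.9 kip

E60XX → F_EXX = 60 ksi.
t_e = 0.707 × 0.4375 = 0.3093 in; A_we = 0.3093 × 5.5 = 1.701 in².
Directional factor: 1.0 + 0.5 sin^1.5(90°) = 1.5.
F_nw = 0.6 × 60 × 1.5 = 54 ksi.
φR_n = 0.75 × 54 × 1.701 = 68.9 kip.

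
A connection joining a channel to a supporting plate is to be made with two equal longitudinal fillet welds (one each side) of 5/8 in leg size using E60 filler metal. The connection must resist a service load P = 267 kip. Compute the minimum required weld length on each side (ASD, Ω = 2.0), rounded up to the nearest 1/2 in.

E60XX → F_EXX = 60 ksi.
Throat t_e = 0.707 × 0.625 = 0.4419 in.
r_n/Ω = (0.6 × 60 × 0.4419) / 2.0 = 7.954 kip/in.
L_req = P / (r_n/Ω) = 267 / 7.954 = 33.57 in total.
Per side: 33.57 / 2 = 16.78 in.
Round up → use L = 17 in on each side.

L = 17 in on each side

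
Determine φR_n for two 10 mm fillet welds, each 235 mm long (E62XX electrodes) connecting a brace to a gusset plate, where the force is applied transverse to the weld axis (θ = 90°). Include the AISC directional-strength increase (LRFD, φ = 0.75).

E62XX → F_EXX = 620 MPa.
t_e = 0.707 × 10 = 7.07 mm; A_we = 7.07 × 470 = 3323 mm².
Directional factor: 1.0 + 0.5 sin^1.5(90°) = 1.5.
F_nw = 0.6 × 620 × 1.5 = 558 MPa.
φR_n = 0.75 × 558 × 3323 × 10⁻³ = 1391 kN.

φR_n ≈ 1390 kN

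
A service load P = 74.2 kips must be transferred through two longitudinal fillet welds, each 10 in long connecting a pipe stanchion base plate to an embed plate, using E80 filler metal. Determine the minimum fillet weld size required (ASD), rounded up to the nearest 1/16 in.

w = 1/4 in

E80XX → F_EXX = 80 ksi.
Total weld length L = 20 in.
Required throat t_e = P × Ω / (0.6 F_EXX × L) = 74.2 × 2.0 / (0.6 × 80 × 20) = 0.1546 in.
Required leg w = t_e / 0.707 = 0.2186 in → use 1/4 in.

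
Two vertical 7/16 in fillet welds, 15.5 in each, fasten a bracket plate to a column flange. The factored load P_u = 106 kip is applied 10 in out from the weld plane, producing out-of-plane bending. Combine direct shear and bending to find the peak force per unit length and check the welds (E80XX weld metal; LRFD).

f_max ≈ 13.7 kip/in; NOT adequate

E80XX → F_EXX = 80 ksi.
L_w = 2 × 15.5 = 31 in; section modulus (unit throat) S = 2 × L²/6 = 80.08 in².
Direct shear f_v = P/L_w = 106/31 = 3.419 kip/in.
Moment M = P × e = 106 × 10 = 1060 kip·in; bending f_b = M/S = 13.24 kip/in.
f_max = √(f_v² + f_b²) = √(3.419² + 13.24²) = 13.67 kip/in.
φr_n = 0.75 × 0.6 × 80 × (0.707 × 0.4375) = 11.14 kip/in → NOT adequate.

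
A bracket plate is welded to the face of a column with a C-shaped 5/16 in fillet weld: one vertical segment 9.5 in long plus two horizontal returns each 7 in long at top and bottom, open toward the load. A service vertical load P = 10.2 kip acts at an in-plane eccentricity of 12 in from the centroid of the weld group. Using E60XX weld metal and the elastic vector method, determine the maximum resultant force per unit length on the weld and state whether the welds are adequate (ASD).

f_max ≈ 1.96 kip/in; adequate

E60XX → F_EXX = 60 ksi.
Total weld length L_w = 23.5 in. Treat welds as unit-width lines.
Centroid: x̄ = 2×7×3.5 / 23.5 = 2.085 in from the vertical weld.
Polar moment about centroid: J = I_x + I_y = [9.5³/12 + 2×7×4.75²] + [9.5×2.085² + 2(7³/12 + 7×1.415²)] = 513.8 in³.
Direct shear f_v = P/L_w = 10.2 / 23.5 = 0.434 kip/in (vertical).
Torsion M = P·e = 10.2 × 12 = 122.4 kip·in.
Critical point at (x, y) = (4.915, 4.75) from centroid. f_tx = M·y/J = 1.132 kip/in; f_ty = M·x/J = 1.171 kip/in.
Resultant f_max = √[f_tx² + (f_v + f_ty)²] = √[1.132² + (0.434 + 1.171)²] = 1.964 kip/in.
Capacity per unit length: r_n/Ω = (1/2.0) × 0.6 × 60 × (0.707 × 0.3125) = 3.977 kip/in.
1.964 ≤ 3.977 → adequate.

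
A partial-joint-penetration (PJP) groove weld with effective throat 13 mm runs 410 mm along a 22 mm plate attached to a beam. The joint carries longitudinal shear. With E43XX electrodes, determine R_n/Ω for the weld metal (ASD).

R_n/Ω ≈ 688 kN

E43XX → F_EXX = 430 MPa.
Effective throat (given) t_e = 13 mm.
A_we = 13 × 410 = 5330 mm².
F_nw = 0.6 F_EXX = 258 MPa.
R_n/Ω = (258 × 5330) / 2.0 × 10⁻³ = 687.6 kN.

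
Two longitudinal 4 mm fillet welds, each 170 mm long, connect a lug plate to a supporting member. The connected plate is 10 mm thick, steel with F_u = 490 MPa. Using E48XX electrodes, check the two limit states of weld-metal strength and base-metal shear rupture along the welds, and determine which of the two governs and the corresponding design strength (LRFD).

φR_n ≈ 208 kN (weld metal governs)

E48XX → F_EXX = 480 MPa.
t_e = 0.707 × 4 = 2.828 mm; L = 340 mm.
Weld metal: φR_n = 0.75 × 0.6 × 480 × 2.828 × 340 × 10⁻³ = 207.7 kN.
Base metal (shear rupture): φR_n = 0.75 × 0.6 × 490 × 10 × 340 × 10⁻³ = 749.7 kN.
Governing: weld metal.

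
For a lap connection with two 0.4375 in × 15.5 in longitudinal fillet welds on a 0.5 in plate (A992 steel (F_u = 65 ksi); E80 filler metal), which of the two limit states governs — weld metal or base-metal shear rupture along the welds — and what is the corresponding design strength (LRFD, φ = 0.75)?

φR_n ≈ 345 kip (weld metal governs)

E80XX → F_EXX = 80 ksi.
t_e = 0.707 × 0.4375 = 0.3093 in; L = 31 in.
Weld metal: φR_n = 0.75 × 0.6 × 80 × 0.3093 × 31 = 345.2 kip.
Base metal (shear rupture): φR_n = 0.75 × 0.6 × 65 × 0.5 × 31 = 453.4 kip.
Governing: weld metal.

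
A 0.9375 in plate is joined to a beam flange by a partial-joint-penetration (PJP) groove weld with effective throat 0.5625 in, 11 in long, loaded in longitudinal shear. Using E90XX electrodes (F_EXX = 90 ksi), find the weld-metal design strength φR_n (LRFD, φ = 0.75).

Effective throat (given) t_e = 0.5625 in.
A_we = 0.5625 × 11 = 6.188 in².
F_nw = 0.6 F_EXX = 54 ksi.
φR_n = 0.75 × 54 × 6.188 = 250.6 kips.

φR_n ≈ 251 kips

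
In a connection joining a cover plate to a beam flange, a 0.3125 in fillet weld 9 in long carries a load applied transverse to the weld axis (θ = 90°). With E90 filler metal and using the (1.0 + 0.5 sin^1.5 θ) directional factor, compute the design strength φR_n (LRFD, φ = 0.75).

E90XX → F_EXX = 90 ksi.
t_e = 0.707 × 0.3125 = 0.2209 in; A_we = 0.2209 × 9 = 1.988 in².
Directional factor: 1.0 + 0.5 sin^1.5(90°) = 1.5.
F_nw = 0.6 × 90 × 1.5 = 81 ksi.
φR_n = 0.75 × 81 × 1.988 = 120.8 kip.

φR_n ≈ 121 kip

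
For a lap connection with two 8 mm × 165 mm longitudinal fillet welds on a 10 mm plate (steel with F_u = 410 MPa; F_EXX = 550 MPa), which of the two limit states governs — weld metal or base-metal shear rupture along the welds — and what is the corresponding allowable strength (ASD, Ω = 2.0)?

R_n/Ω ≈ 308 kN (weld metal governs)

t_e = 0.707 × 8 = 5.656 mm; L = 330 mm.
Weld metal: R_n/Ω = (1/2.0) × 0.6 × 550 × 5.656 × 330 × 10⁻³ = 308 kN.
Base metal (shear rupture): R_n/Ω = (1/2.0) × 0.6 × 410 × 10 × 330 × 10⁻³ = 405.9 kN.
Governing: weld metal.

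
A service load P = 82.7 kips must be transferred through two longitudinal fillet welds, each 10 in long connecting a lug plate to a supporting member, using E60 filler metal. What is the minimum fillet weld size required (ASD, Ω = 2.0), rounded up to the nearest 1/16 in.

w = 3/8 in

E60XX → F_EXX = 60 ksi.
Total weld length L = 20 in.
Required throat t_e = P × Ω / (0.6 F_EXX × L) = 82.7 × 2.0 / (0.6 × 60 × 20) = 0.2297 in.
Required leg w = t_e / 0.707 = 0.3249 in → use 3/8 in.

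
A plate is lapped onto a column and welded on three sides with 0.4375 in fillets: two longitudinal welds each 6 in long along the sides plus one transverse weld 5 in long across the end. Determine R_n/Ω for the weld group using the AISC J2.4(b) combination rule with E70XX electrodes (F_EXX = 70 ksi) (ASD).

t_e = 0.707 × 0.4375 = 0.3093 in.
R_nwl = 0.6 × 70 × 0.3093 × 12 = 155.9 kip (longitudinal, 2 welds).
R_nwt = 0.6 × 70 × 0.3093 × 5 = 64.96 kip (transverse, base value).
(i) R_nwl + R_nwt = 220.8 kip; (ii) 0.85 R_nwl + 1.5 R_nwt = 229.9 kip.
R_n = max = 229.9 kip [governs: (ii)]; R_n/Ω = 115 kip.

R_n/Ω ≈ 115 kip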